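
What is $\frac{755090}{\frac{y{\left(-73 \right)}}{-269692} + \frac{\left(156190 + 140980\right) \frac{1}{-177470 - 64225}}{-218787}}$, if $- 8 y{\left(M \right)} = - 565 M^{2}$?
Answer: $- \frac{17229629745153328144320}{31842825307077181} \approx -5.4108 \cdot 10^{5}$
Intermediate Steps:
$y{\left(M \right)} = \frac{565 M^{2}}{8}$ ($y{\left(M \right)} = - \frac{\left(-565\right) M^{2}}{8} = \frac{565 M^{2}}{8}$)
$\frac{755090}{\frac{y{\left(-73 \right)}}{-269692} + \frac{\left(156190 + 140980\right) \frac{1}{-177470 - 64225}}{-218787}} = \frac{755090}{\frac{\frac{565}{8} \left(-73\right)^{2}}{-269692} + \frac{\left(156190 + 140980\right) \frac{1}{-177470 - 64225}}{-218787}} = \frac{755090}{\frac{565}{8} \cdot 5329 \left(- \frac{1}{269692}\right) + \frac{297170}{-241695} \left(- \frac{1}{218787}\right)} = \frac{755090}{\frac{3010885}{8} \left(- \frac{1}{269692}\right) + 297170 \left(- \frac{1}{241695}\right) \left(- \frac{1}{218787}\right)} = \frac{755090}{- \frac{3010885}{2157536} - - \frac{59434}{10575944793}} = \frac{755090}{- \frac{3010885}{2157536} + \frac{59434}{10575944793}} = \frac{755090}{- \frac{31842825307077181}{22817981624910048}} = 755090 \left(- \frac{22817981624910048}{31842825307077181}\right) = - \frac{17229629745153328144320}{31842825307077181}$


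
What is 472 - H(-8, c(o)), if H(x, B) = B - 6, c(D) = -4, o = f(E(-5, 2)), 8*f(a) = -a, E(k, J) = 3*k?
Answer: 482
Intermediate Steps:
f(a) = -a/8 (f(a) = (-a)/8 = -a/8)
o = 15/8 (o = -3*(-5)/8 = -⅛*(-15) = 15/8 ≈ 1.8750)
H(x, B) = -6 + B
472 - H(-8, c(o)) = 472 - (-6 - 4) = 472 - 1*(-10) = 472 + 10 = 482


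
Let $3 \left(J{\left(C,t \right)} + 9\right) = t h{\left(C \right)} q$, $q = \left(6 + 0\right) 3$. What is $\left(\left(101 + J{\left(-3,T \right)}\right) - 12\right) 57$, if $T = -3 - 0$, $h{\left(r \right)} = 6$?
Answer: $-1596$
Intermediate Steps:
$q = 18$ ($q = 6 \cdot 3 = 18$)
$T = -3$ ($T = -3 + 0 = -3$)
$J{\left(C,t \right)} = -9 + 36 t$ ($J{\left(C,t \right)} = -9 + \frac{t 6 \cdot 18}{3} = -9 + \frac{6 t 18}{3} = -9 + \frac{108 t}{3} = -9 + 36 t$)
$\left(\left(101 + J{\left(-3,T \right)}\right) - 12\right) 57 = \left(\left(101 + \left(-9 + 36 \left(-3\right)\right)\right) - 12\right) 57 = \left(\left(101 - 117\right) - 12\right) 57 = \left(-16 - 12\right) 57 = \left(-28\right) 57 = -1596$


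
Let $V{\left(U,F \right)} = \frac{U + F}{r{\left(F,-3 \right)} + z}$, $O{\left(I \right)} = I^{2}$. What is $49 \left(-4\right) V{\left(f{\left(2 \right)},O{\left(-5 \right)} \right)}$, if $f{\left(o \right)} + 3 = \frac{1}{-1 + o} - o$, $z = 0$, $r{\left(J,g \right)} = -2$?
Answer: $2058$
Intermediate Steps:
$f{\left(o \right)} = -3 + \frac{1}{-1 + o} - o$ ($f{\left(o \right)} = -3 - \left(o - \frac{1}{-1 + o}\right) = -3 + \frac{1}{-1 + o} - o$)
$V{\left(U,F \right)} = - \frac{F}{2} - \frac{U}{2}$ ($V{\left(U,F \right)} = \frac{U + F}{-2 + 0} = \frac{F + U}{-2} = \left(F + U\right) \left(- \frac{1}{2}\right) = - \frac{F}{2} - \frac{U}{2}$)
$49 \left(-4\right) V{\left(f{\left(2 \right)},O{\left(-5 \right)} \right)} = 49 \left(-4\right) \left(- \frac{\left(-5\right)^{2}}{2} - \frac{\frac{1}{-1 + 2} \left(4 - 2^{2} - 4\right)}{2}\right) = - 196 \left(\left(- \frac{1}{2}\right) 25 - \frac{1^{-1} \left(4 - 4 - 4\right)}{2}\right) = - 196 \left(- \frac{25}{2} - \frac{1 \left(4 - 4 - 4\right)}{2}\right) = - 196 \left(- \frac{25}{2} - \frac{1 \left(-4\right)}{2}\right) = - 196 \left(- \frac{25}{2} - -2\right) = - 196 \left(- \frac{25}{2} + 2\right) = \left(-196\right) \left(- \frac{21}{2}\right) = 2058$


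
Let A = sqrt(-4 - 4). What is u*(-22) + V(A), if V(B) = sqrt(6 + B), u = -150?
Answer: 3300 + sqrt(6 + 2*I*sqrt(2)) ≈ 3302.5 + 0.56269*I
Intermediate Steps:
A = 2*I*sqrt(2) (A = sqrt(-8) = 2*I*sqrt(2) ≈ 2.8284*I)
u*(-22) + V(A) = -150*(-22) + sqrt(6 + 2*I*sqrt(2)) = 3300 + sqrt(6 + 2*I*sqrt(2))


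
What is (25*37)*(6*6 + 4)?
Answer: 37000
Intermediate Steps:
(25*37)*(6*6 + 4) = 925*(36 + 4) = 925*40 = 37000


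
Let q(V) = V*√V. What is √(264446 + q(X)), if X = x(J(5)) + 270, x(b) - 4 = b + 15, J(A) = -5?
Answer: √(264446 + 568*√71) ≈ 518.88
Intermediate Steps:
x(b) = 19 + b (x(b) = 4 + (b + 15) = 4 + (15 + b) = 19 + b)
X = 284 (X = (19 - 5) + 270 = 14 + 270 = 284)
q(V) = V^(3/2)
√(264446 + q(X)) = √(264446 + 284^(3/2)) = √(264446 + 568*√71)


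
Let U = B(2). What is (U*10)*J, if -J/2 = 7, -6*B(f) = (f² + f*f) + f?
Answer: 700/3 ≈ 233.33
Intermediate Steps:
B(f) = -f²/3 - f/6 (B(f) = -((f² + f*f) + f)/6 = -((f² + f²) + f)/6 = -(2*f² + f)/6 = -(f + 2*f²)/6 = -f²/3 - f/6)
J = -14 (J = -2*7 = -14)
U = -5/3 (U = -⅙*2*(1 + 2*2) = -⅙*2*(1 + 4) = -⅙*2*5 = -5/3 ≈ -1.6667)
(U*10)*J = -5/3*10*(-14) = -50/3*(-14) = 700/3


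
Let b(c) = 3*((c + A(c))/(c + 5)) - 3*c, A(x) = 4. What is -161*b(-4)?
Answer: -1932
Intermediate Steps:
b(c) = -3*c + 3*(4 + c)/(5 + c) (b(c) = 3*((c + 4)/(c + 5)) - 3*c = 3*((4 + c)/(5 + c)) - 3*c = 3*(4 + c)/(5 + c) - 3*c = -3*c + 3*(4 + c)/(5 + c))
-161*b(-4) = -483*(4 - 1*(-4)² - 4*(-4))/(5 - 4) = -483*(4 - 1*16 + 16)/1 = -483*(4 - 16 + 16) = -483*4 = -161*12 = -1932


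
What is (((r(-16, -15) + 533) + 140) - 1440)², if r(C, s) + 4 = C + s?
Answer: 643204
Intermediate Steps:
r(C, s) = -4 + C + s (r(C, s) = -4 + (C + s) = -4 + C + s)
(((r(-16, -15) + 533) + 140) - 1440)² = ((((-4 - 16 - 15) + 533) + 140) - 1440)² = (((-35 + 533) + 140) - 1440)² = ((498 + 140) - 1440)² = (638 - 1440)² = (-802)² = 643204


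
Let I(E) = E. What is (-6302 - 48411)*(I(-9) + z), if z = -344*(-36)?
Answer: -677073375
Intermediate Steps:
z = 12384
(-6302 - 48411)*(I(-9) + z) = (-6302 - 48411)*(-9 + 12384) = -54713*12375 = -677073375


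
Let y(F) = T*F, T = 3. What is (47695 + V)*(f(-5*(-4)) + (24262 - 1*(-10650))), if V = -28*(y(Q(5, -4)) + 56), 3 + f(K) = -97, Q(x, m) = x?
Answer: 1591152084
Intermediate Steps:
f(K) = -100 (f(K) = -3 - 97 = -100)
y(F) = 3*F
V = -1988 (V = -28*(3*5 + 56) = -28*(15 + 56) = -28*71 = -1988)
(47695 + V)*(f(-5*(-4)) + (24262 - 1*(-10650))) = (47695 - 1988)*(-100 + (24262 - 1*(-10650))) = 45707*(-100 + (24262 + 10650)) = 45707*(-100 + 34912) = 45707*34812 = 1591152084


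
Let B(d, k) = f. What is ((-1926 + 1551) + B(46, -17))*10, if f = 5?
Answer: -3700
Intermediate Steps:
B(d, k) = 5
((-1926 + 1551) + B(46, -17))*10 = ((-1926 + 1551) + 5)*10 = (-375 + 5)*10 = -370*10 = -3700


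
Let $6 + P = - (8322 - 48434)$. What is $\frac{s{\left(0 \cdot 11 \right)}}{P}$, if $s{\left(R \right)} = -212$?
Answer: $- \frac{106}{20053} \approx -0.005286$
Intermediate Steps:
$P = 40106$ ($P = -6 - \left(8322 - 48434\right) = -6 - -40112 = -6 + 40112 = 40106$)
$\frac{s{\left(0 \cdot 11 \right)}}{P} = - \frac{212}{40106} = \left(-212\right) \frac{1}{40106} = - \frac{106}{20053}$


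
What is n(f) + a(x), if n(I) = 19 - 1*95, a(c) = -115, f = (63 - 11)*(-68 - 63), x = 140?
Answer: -191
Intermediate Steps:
f = -6812 (f = 52*(-131) = -6812)
n(I) = -76 (n(I) = 19 - 95 = -76)
n(f) + a(x) = -76 - 115 = -191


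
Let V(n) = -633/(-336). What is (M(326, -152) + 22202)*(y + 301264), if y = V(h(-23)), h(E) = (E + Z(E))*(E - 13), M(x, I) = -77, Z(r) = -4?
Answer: 746536860375/112 ≈ 6.6655e+9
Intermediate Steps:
h(E) = (-13 + E)*(-4 + E) (h(E) = (E - 4)*(E - 13) = (-4 + E)*(-13 + E) = (-13 + E)*(-4 + E))
V(n) = 211/112 (V(n) = -633*(-1/336) = 211/112)
y = 211/112 ≈ 1.8839
(M(326, -152) + 22202)*(y + 301264) = (-77 + 22202)*(211/112 + 301264) = 22125*(33741779/112) = 746536860375/112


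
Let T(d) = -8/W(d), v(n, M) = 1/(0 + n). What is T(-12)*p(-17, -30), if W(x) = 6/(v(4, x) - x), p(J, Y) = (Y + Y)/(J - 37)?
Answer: -490/27 ≈ -18.148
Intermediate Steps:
p(J, Y) = 2*Y/(-37 + J) (p(J, Y) = (2*Y)/(-37 + J) = 2*Y/(-37 + J))
v(n, M) = 1/n
W(x) = 6/(¼ - x) (W(x) = 6/(1/4 - x) = 6/(¼ - x))
T(d) = -⅓ + 4*d/3 (T(d) = -(⅓ - 4*d/3) = -8*(1/24 - d/6) = -⅓ + 4*d/3)
T(-12)*p(-17, -30) = (-⅓ + (4/3)*(-12))*(2*(-30)/(-37 - 17)) = (-⅓ - 16)*(2*(-30)/(-54)) = -98*(-30)*(-1)/(3*54) = -49/3*10/9 = -490/27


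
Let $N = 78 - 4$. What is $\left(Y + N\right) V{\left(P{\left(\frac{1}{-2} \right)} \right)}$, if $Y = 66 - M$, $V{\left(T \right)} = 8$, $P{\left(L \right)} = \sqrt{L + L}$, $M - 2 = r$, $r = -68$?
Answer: $1648$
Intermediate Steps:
$M = -66$ ($M = 2 - 68 = -66$)
$P{\left(L \right)} = \sqrt{2} \sqrt{L}$ ($P{\left(L \right)} = \sqrt{2 L} = \sqrt{2} \sqrt{L}$)
$N = 74$
$Y = 132$ ($Y = 66 - -66 = 66 + 66 = 132$)
$\left(Y + N\right) V{\left(P{\left(\frac{1}{-2} \right)} \right)} = \left(132 + 74\right) 8 = 206 \cdot 8 = 1648$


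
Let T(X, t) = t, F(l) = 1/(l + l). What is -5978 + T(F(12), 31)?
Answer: -5947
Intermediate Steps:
F(l) = 1/(2*l)
-5978 + T(F(12), 31) = -5978 + 31 = -5947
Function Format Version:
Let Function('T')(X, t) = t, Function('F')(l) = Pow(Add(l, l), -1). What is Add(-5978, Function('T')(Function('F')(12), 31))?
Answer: -5947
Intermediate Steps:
Function('F')(l) = Mul(Rational(1, 2), Pow(l, -1)) (Function('F')(l) = Pow(Mul(2, l), -1) = Mul(Rational(1, 2), Pow(l, -1)))
Add(-5978, Function('T')(Function('F')(12), 31)) = Add(-5978, 31) = -5947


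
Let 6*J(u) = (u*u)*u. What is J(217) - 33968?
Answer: 10014505/6 ≈ 1.6691e+6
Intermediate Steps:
J(u) = u³/6 (J(u) = ((u*u)*u)/6 = (u²*u)/6 = u³/6)
J(217) - 33968 = (⅙)*217³ - 33968 = (⅙)*10218313 - 33968 = 10218313/6 - 33968 = 10014505/6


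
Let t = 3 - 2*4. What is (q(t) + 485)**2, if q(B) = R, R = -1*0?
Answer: 235225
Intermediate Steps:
t = -5 (t = 3 - 8 = -5)
R = 0
q(B) = 0
(q(t) + 485)**2 = (0 + 485)**2 = 485**2 = 235225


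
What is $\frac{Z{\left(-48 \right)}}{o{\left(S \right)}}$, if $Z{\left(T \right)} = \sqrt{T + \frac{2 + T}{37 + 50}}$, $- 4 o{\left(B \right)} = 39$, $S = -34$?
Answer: $- \frac{4 i \sqrt{367314}}{3393} \approx - 0.71449 i$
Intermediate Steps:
$o{\left(B \right)} = - \frac{39}{4}$ ($o{\left(B \right)} = \left(- \frac{1}{4}\right) 39 = - \frac{39}{4}$)
$Z{\left(T \right)} = \sqrt{\frac{2}{87} + \frac{88 T}{87}}$ ($Z{\left(T \right)} = \sqrt{T + \frac{2 + T}{87}} = \sqrt{T + \left(2 + T\right) \frac{1}{87}} = \sqrt{T + \left(\frac{2}{87} + \frac{T}{87}\right)} = \sqrt{\frac{2}{87} + \frac{88 T}{87}}$)
$\frac{Z{\left(-48 \right)}}{o{\left(S \right)}} = \frac{\frac{1}{87} \sqrt{174 + 7656 \left(-48\right)}}{- \frac{39}{4}} = \frac{\sqrt{174 - 367488}}{87} \left(- \frac{4}{39}\right) = \frac{\sqrt{-367314}}{87} \left(- \frac{4}{39}\right) = \frac{i \sqrt{367314}}{87} \left(- \frac{4}{39}\right) = - \frac{4 i \sqrt{367314}}{3393}$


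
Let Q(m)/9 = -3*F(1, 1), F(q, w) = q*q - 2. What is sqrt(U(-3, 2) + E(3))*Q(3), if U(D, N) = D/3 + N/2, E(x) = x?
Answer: 27*sqrt(3) ≈ 46.765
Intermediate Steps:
U(D, N) = N/2 + D/3 (U(D, N) = D*(1/3) + N*(1/2) = D/3 + N/2 = N/2 + D/3)
F(q, w) = -2 + q**2 (F(q, w) = q**2 - 2 = -2 + q**2)
Q(m) = 27 (Q(m) = 9*(-3*(-2 + 1**2)) = 9*(-3*(-2 + 1)) = 9*(-3*(-1)) = 9*3 = 27)
sqrt(U(-3, 2) + E(3))*Q(3) = sqrt(((1/2)*2 + (1/3)*(-3)) + 3)*27 = sqrt((1 - 1) + 3)*27 = sqrt(0 + 3)*27 = sqrt(3)*27 = 27*sqrt(3)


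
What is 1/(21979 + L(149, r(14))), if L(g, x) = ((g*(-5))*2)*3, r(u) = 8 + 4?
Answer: 1/17509 ≈ 5.7113e-5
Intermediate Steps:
r(u) = 12
L(g, x) = -30*g (L(g, x) = (-5*g*2)*3 = -10*g*3 = -30*g)
1/(21979 + L(149, r(14))) = 1/(21979 - 30*149) = 1/(21979 - 4470) = 1/17509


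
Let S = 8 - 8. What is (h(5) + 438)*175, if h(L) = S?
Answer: 76650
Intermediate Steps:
S = 0
h(L) = 0
(h(5) + 438)*175 = (0 + 438)*175 = 438*175 = 76650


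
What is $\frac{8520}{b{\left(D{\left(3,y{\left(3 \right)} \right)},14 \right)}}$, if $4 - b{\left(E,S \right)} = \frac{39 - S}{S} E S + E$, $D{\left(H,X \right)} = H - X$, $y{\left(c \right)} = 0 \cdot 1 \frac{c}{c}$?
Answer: $- \frac{4260}{37} \approx -115.14$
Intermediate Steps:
$y{\left(c \right)} = 0$ ($y{\left(c \right)} = 0 \cdot 1 = 0$)
$b{\left(E,S \right)} = 4 - E - E \left(39 - S\right)$ ($b{\left(E,S \right)} = 4 - \left(\frac{39 - S}{S} E S + E\right) = 4 - \left(\frac{E \left(39 - S\right)}{S} S + E\right) = 4 - \left(E \left(39 - S\right) + E\right) = 4 - \left(E + E \left(39 - S\right)\right) = 4 - E - E \left(39 - S\right)$)
$\frac{8520}{b{\left(D{\left(3,y{\left(3 \right)} \right)},14 \right)}} = \frac{8520}{4 - 40 \left(3 - 0\right) + \left(3 - 0\right) 14} = \frac{8520}{4 - 40 \left(3 + 0\right) + \left(3 + 0\right) 14} = \frac{8520}{4 - 120 + 3 \cdot 14} = \frac{8520}{4 - 120 + 42} = \frac{8520}{-74} = 8520 \left(- \frac{1}{74}\right) = - \frac{4260}{37}$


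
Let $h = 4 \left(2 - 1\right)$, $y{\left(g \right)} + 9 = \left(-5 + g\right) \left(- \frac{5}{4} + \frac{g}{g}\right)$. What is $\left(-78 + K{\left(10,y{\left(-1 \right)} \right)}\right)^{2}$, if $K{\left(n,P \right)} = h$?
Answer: $5476$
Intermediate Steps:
$y{\left(g \right)} = - \frac{31}{4} - \frac{g}{4}$ ($y{\left(g \right)} = -9 + \left(-5 + g\right) \left(- \frac{5}{4} + \frac{g}{g}\right) = -9 + \left(-5 + g\right) \left(\left(-5\right) \frac{1}{4} + 1\right) = -9 + \left(-5 + g\right) \left(- \frac{5}{4} + 1\right) = -9 + \left(-5 + g\right) \left(- \frac{1}{4}\right) = -9 - \left(- \frac{5}{4} + \frac{g}{4}\right) = - \frac{31}{4} - \frac{g}{4}$)
$h = 4$ ($h = 4 \cdot 1 = 4$)
$K{\left(n,P \right)} = 4$
$\left(-78 + K{\left(10,y{\left(-1 \right)} \right)}\right)^{2} = \left(-78 + 4\right)^{2} = \left(-74\right)^{2} = 5476$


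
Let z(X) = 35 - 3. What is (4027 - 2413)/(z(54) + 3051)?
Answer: 1614/3083 ≈ 0.52352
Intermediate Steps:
z(X) = 32
(4027 - 2413)/(z(54) + 3051) = (4027 - 2413)/(32 + 3051) = 1614/3083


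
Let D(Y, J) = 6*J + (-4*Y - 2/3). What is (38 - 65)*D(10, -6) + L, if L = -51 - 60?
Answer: 1959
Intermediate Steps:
L = -111
D(Y, J) = -⅔ - 4*Y + 6*J (D(Y, J) = 6*J + (-4*Y - 2*⅓) = 6*J + (-4*Y - ⅔) = 6*J + (-⅔ - 4*Y) = -⅔ - 4*Y + 6*J)
(38 - 65)*D(10, -6) + L = (38 - 65)*(-⅔ - 4*10 + 6*(-6)) - 111 = -27*(-⅔ - 40 - 36) - 111 = -27*(-230/3) - 111 = 2070 - 111 = 1959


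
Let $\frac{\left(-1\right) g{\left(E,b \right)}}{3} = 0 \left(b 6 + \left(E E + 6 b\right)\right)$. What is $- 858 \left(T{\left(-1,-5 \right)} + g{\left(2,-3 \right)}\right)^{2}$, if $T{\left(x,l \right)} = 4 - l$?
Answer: $-69498$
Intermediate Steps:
$g{\left(E,b \right)} = 0$ ($g{\left(E,b \right)} = - 3 \cdot 0 \left(b 6 + \left(E E + 6 b\right)\right) = - 3 \cdot 0 \left(6 b + \left(E^{2} + 6 b\right)\right) = - 3 \cdot 0 \left(E^{2} + 12 b\right) = \left(-3\right) 0 = 0$)
$- 858 \left(T{\left(-1,-5 \right)} + g{\left(2,-3 \right)}\right)^{2} = - 858 \left(\left(4 - -5\right) + 0\right)^{2} = - 858 \left(\left(4 + 5\right) + 0\right)^{2} = - 858 \left(9 + 0\right)^{2} = - 858 \cdot 9^{2} = \left(-858\right) 81 = -69498$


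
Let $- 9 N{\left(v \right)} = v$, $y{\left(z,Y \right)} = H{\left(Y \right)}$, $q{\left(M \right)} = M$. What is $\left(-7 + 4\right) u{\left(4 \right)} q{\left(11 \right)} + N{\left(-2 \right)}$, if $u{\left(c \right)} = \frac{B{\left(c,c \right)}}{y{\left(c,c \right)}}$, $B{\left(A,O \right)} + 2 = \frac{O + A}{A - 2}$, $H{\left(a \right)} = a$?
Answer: $- \frac{293}{18} \approx -16.278$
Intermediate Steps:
$y{\left(z,Y \right)} = Y$
$N{\left(v \right)} = - \frac{v}{9}$
$B{\left(A,O \right)} = -2 + \frac{A + O}{-2 + A}$ ($B{\left(A,O \right)} = -2 + \frac{O + A}{A - 2} = -2 + \frac{A + O}{-2 + A}$)
$u{\left(c \right)} = \frac{4}{c \left(-2 + c\right)}$ ($u{\left(c \right)} = \frac{\frac{1}{-2 + c} \left(4 + c - c\right)}{c} = \frac{\frac{1}{-2 + c} 4}{c} = \frac{4 \frac{1}{-2 + c}}{c} = \frac{4}{c \left(-2 + c\right)}$)
$\left(-7 + 4\right) u{\left(4 \right)} q{\left(11 \right)} + N{\left(-2 \right)} = \left(-7 + 4\right) \frac{4}{4 \left(-2 + 4\right)} 11 - - \frac{2}{9} = - 3 \cdot 4 \cdot \frac{1}{4} \cdot \frac{1}{2} \cdot 11 + \frac{2}{9} = \left(-3\right) \frac{1}{2} \cdot 11 + \frac{2}{9} = \left(- \frac{3}{2}\right) 11 + \frac{2}{9} = - \frac{33}{2} + \frac{2}{9} = - \frac{293}{18}$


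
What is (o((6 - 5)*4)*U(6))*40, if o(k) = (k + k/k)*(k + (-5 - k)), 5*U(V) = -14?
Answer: 2800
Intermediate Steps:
U(V) = -14/5 (U(V) = (⅕)*(-14) = -14/5)
o(k) = -5 - 5*k (o(k) = (k + 1)*(-5) = (1 + k)*(-5) = -5 - 5*k)
(o((6 - 5)*4)*U(6))*40 = ((-5 - 5*(6 - 5)*4)*(-14/5))*40 = ((-5 - 5*4)*(-14/5))*40 = ((-5 - 20)*(-14/5))*40 = -25*(-14/5)*40 = 70*40 = 2800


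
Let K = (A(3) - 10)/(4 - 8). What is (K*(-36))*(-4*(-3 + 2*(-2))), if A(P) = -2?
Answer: -3024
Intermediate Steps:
K = 3 (K = (-2 - 10)/(4 - 8) = -12/(-4) = -12*(-1/4) = 3)
(K*(-36))*(-4*(-3 + 2*(-2))) = (3*(-36))*(-4*(-3 + 2*(-2))) = -(-432)*(-3 - 4) = -(-432)*(-7) = -108*28 = -3024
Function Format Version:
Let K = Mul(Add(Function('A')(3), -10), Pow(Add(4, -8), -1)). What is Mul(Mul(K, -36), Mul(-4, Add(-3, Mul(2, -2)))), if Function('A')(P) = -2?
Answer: -3024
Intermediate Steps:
K = 3 (K = Mul(Add(-2, -10), Pow(Add(4, -8), -1)) = Mul(-12, Pow(-4, -1)) = Mul(-12, Rational(-1, 4)) = 3)
Mul(Mul(K, -36), Mul(-4, Add(-3, Mul(2, -2)))) = Mul(Mul(3, -36), Mul(-4, Add(-3, Mul(2, -2)))) = Mul(-108, Mul(-4, Add(-3, -4))) = Mul(-108, Mul(-4, -7)) = Mul(-108, 28) = -3024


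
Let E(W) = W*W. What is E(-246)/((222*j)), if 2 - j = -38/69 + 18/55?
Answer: 19138185/156103 ≈ 122.60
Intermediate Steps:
j = 8438/3795 (j = 2 - (-38/69 + 18/55) = 2 - 1*(-848/3795) = 2 + 848/3795 = 8438/3795 ≈ 2.2235)
E(W) = W²
E(-246)/((222*j)) = (-246)²/((222*(8438/3795))) = 60516/(624412/1265) = 60516*(1265/624412) = 19138185/156103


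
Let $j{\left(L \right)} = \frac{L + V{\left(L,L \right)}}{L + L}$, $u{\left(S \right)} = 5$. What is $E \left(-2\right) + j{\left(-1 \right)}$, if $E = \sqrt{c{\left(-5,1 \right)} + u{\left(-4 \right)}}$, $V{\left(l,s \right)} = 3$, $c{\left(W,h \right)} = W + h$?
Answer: $-3$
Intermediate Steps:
$j{\left(L \right)} = \frac{3 + L}{2 L}$ ($j{\left(L \right)} = \frac{L + 3}{L + L} = \frac{3 + L}{2 L}$)
$E = 1$ ($E = \sqrt{\left(-5 + 1\right) + 5} = \sqrt{-4 + 5} = \sqrt{1} = 1$)
$E \left(-2\right) + j{\left(-1 \right)} = 1 \left(-2\right) + \frac{3 - 1}{2 \left(-1\right)} = -2 + \frac{1}{2} \left(-1\right) 2 = -2 - 1 = -3$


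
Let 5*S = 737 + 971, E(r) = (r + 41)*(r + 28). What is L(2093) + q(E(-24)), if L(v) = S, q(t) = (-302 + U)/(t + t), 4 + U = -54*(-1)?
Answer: 57757/170 ≈ 339.75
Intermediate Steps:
E(r) = (28 + r)*(41 + r) (E(r) = (41 + r)*(28 + r) = (28 + r)*(41 + r))
U = 50 (U = -4 - 54*(-1) = -4 + 54 = 50)
S = 1708/5 (S = (737 + 971)/5 = (1/5)*1708 = 1708/5 ≈ 341.60)
q(t) = -126/t (q(t) = (-302 + 50)/(t + t) = -252*1/(2*t) = -126/t)
L(v) = 1708/5
L(2093) + q(E(-24)) = 1708/5 - 126/(1148 + (-24)**2 + 69*(-24)) = 1708/5 - 126/(1148 + 576 - 1656) = 1708/5 - 126/68 = 1708/5 - 126*1/68 = 1708/5 - 63/34 = 57757/170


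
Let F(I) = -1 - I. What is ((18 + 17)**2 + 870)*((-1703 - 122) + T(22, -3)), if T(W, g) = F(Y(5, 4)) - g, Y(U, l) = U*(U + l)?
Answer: -3913460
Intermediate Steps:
T(W, g) = -46 - g (T(W, g) = (-1 - 5*(5 + 4)) - g = (-1 - 5*9) - g = (-1 - 1*45) - g = (-1 - 45) - g = -46 - g)
((18 + 17)**2 + 870)*((-1703 - 122) + T(22, -3)) = ((18 + 17)**2 + 870)*((-1703 - 122) + (-46 - 1*(-3))) = (35**2 + 870)*(-1825 + (-46 + 3)) = (1225 + 870)*(-1825 - 43) = 2095*(-1868) = -3913460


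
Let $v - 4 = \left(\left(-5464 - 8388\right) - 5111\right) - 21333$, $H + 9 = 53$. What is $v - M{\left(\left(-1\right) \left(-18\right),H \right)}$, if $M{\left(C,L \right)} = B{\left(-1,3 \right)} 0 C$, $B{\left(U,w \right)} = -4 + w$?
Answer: $-40292$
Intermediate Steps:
$H = 44$ ($H = -9 + 53 = 44$)
$M{\left(C,L \right)} = 0$ ($M{\left(C,L \right)} = \left(-4 + 3\right) 0 C = \left(-1\right) 0 C = 0 C = 0$)
$v = -40292$ ($v = 4 - 40296 = -40292$)
$v - M{\left(\left(-1\right) \left(-18\right),H \right)} = -40292 - 0 = -40292 + 0 = -40292$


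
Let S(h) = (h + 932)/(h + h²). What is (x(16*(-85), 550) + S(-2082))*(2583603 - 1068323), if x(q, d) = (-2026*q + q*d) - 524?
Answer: 6587605505489753680/2166321 ≈ 3.0409e+12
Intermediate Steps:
x(q, d) = -524 - 2026*q + d*q (x(q, d) = (-2026*q + d*q) - 524 = -524 - 2026*q + d*q)
S(h) = (932 + h)/(h + h²)
(x(16*(-85), 550) + S(-2082))*(2583603 - 1068323) = ((-524 - 32416*(-85) + 550*(16*(-85))) + (932 - 2082)/((-2082)*(1 - 2082)))*(2583603 - 1068323) = ((-524 - 2026*(-1360) + 550*(-1360)) - 1/2082*(-1150)/(-2081))*1515280 = ((-524 + 2755360 - 748000) - 1/2082*(-1/2081)*(-1150))*1515280 = (2006836 - 575/2166321)*1515280 = (4347450969781/2166321)*1515280 = 6587605505489753680/2166321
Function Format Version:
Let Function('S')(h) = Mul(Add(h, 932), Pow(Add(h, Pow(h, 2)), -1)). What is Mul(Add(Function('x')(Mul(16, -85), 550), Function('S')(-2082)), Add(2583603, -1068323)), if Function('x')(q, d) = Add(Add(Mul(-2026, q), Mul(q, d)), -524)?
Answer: Rational(6587605505489753680, 2166321) ≈ 3.0409e+12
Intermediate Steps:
Function('x')(q, d) = Add(-524, Mul(-2026, q), Mul(d, q)) (Function('x')(q, d) = Add(Add(Mul(-2026, q), Mul(d, q)), -524) = Add(-524, Mul(-2026, q), Mul(d, q)))
Function('S')(h) = Mul(Pow(Add(h, Pow(h, 2)), -1), Add(932, h)) (Function('S')(h) = Mul(Add(932, h), Pow(Add(h, Pow(h, 2)), -1)) = Mul(Pow(Add(h, Pow(h, 2)), -1), Add(932, h)))
Mul(Add(Function('x')(Mul(16, -85), 550), Function('S')(-2082)), Add(2583603, -1068323)) = Mul(Add(Add(-524, Mul(-2026, Mul(16, -85)), Mul(550, Mul(16, -85))), Mul(Pow(-2082, -1), Pow(Add(1, -2082), -1), Add(932, -2082))), Add(2583603, -1068323)) = Mul(Add(Add(-524, Mul(-2026, -1360), Mul(550, -1360)), Mul(Rational(-1, 2082), Pow(-2081, -1), -1150)), 1515280) = Mul(Add(Add(-524, 2755360, -748000), Mul(Rational(-1, 2082), Rational(-1, 2081), -1150)), 1515280) = Mul(Add(2006836, Rational(-575, 2166321)), 1515280) = Mul(Rational(4347450969781, 2166321), 1515280) = Rational(6587605505489753680, 2166321)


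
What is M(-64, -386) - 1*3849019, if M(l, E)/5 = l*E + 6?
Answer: -3725469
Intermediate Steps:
M(l, E) = 30 + 5*E*l (M(l, E) = 5*(l*E + 6) = 5*(E*l + 6) = 5*(6 + E*l) = 30 + 5*E*l)
M(-64, -386) - 1*3849019 = (30 + 5*(-386)*(-64)) - 1*3849019 = (30 + 123520) - 3849019 = 123550 - 3849019 = -3725469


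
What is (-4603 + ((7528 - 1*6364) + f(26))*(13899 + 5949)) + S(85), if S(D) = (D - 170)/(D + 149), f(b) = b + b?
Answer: 5646552125/234 ≈ 2.4131e+7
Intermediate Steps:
f(b) = 2*b
S(D) = (-170 + D)/(149 + D)
(-4603 + ((7528 - 1*6364) + f(26))*(13899 + 5949)) + S(85) = (-4603 + ((7528 - 1*6364) + 2*26)*(13899 + 5949)) + (-170 + 85)/(149 + 85) = (-4603 + ((7528 - 6364) + 52)*19848) - 85/234 = (-4603 + (1164 + 52)*19848) + (1/234)*(-85) = (-4603 + 1216*19848) - 85/234 = (-4603 + 24135168) - 85/234 = 24130565 - 85/234 = 5646552125/234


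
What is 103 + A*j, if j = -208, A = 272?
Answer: -56473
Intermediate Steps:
103 + A*j = 103 + 272*(-208) = 103 - 56576 = -56473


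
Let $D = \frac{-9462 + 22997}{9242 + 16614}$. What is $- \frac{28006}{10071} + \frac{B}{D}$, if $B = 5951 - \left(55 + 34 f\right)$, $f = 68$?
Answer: $\frac{932879399974}{136310985} \approx 6843.8$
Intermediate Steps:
$D = \frac{13535}{25856} \approx 0.52348$
$B = 3584$ ($B = 5951 - 2367 = 3584$)
$- \frac{28006}{10071} + \frac{B}{D} = - \frac{28006}{10071} + \frac{3584}{\frac{13535}{25856}} = \left(-28006\right) \frac{1}{10071} + 3584 \cdot \frac{25856}{13535} = - \frac{28006}{10071} + \frac{92667904}{13535} = \frac{932879399974}{136310985}$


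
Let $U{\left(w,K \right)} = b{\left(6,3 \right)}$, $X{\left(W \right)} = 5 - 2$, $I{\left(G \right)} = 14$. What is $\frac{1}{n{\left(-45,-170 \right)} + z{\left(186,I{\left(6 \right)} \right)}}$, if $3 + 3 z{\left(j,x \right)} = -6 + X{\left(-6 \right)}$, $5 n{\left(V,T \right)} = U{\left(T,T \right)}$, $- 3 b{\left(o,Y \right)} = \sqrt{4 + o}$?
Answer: $- \frac{45}{89} + \frac{3 \sqrt{10}}{178} \approx -0.45232$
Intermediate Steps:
$X{\left(W \right)} = 3$ ($X{\left(W \right)} = 5 - 2 = 3$)
$b{\left(o,Y \right)} = - \frac{\sqrt{4 + o}}{3}$
$U{\left(w,K \right)} = - \frac{\sqrt{10}}{3}$ ($U{\left(w,K \right)} = - \frac{\sqrt{4 + 6}}{3} = - \frac{\sqrt{10}}{3}$)
$n{\left(V,T \right)} = - \frac{\sqrt{10}}{15}$ ($n{\left(V,T \right)} = \frac{\left(- \frac{1}{3}\right) \sqrt{10}}{5} = - \frac{\sqrt{10}}{15}$)
$z{\left(j,x \right)} = -2$ ($z{\left(j,x \right)} = -1 + \frac{-6 + 3}{3} = -1 + \frac{1}{3} \left(-3\right) = -1 - 1 = -2$)
$\frac{1}{n{\left(-45,-170 \right)} + z{\left(186,I{\left(6 \right)} \right)}} = \frac{1}{- \frac{\sqrt{10}}{15} - 2} = \frac{1}{-2 - \frac{\sqrt{10}}{15}}$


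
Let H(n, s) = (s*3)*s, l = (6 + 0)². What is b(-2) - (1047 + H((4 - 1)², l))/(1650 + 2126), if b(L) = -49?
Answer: -189959/3776 ≈ -50.307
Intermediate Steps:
l = 36 (l = 6² = 36)
H(n, s) = 3*s² (H(n, s) = (3*s)*s = 3*s²)
b(-2) - (1047 + H((4 - 1)², l))/(1650 + 2126) = -49 - (1047 + 3*36²)/(1650 + 2126) = -49 - (1047 + 3*1296)/3776 = -49 - (1047 + 3888)/3776 = -49 - 4935/3776 = -189959/3776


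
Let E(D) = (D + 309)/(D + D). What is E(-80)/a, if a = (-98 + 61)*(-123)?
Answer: -229/728160 ≈ -0.00031449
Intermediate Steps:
E(D) = (309 + D)/(2*D) (E(D) = (309 + D)/((2*D)) = (309 + D)*(1/(2*D)) = (309 + D)/(2*D))
a = 4551 (a = -37*(-123) = 4551)
E(-80)/a = ((½)*(309 - 80)/(-80))/4551 = ((½)*(-1/80)*229)*(1/4551) = -229/160*1/4551 = -229/728160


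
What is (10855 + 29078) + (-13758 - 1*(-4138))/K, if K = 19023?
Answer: 759635839/19023 ≈ 39933.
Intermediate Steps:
(10855 + 29078) + (-13758 - 1*(-4138))/K = (10855 + 29078) + (-13758 - 1*(-4138))/19023 = 39933 + (-13758 + 4138)*(1/19023) = 39933 - 9620*1/19023 = 39933 - 9620/19023 = 759635839/19023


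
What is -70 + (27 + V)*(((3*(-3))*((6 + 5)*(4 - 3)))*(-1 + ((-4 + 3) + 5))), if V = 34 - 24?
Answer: -11059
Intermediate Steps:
V = 10
-70 + (27 + V)*(((3*(-3))*((6 + 5)*(4 - 3)))*(-1 + ((-4 + 3) + 5))) = -70 + (27 + 10)*(((3*(-3))*((6 + 5)*(4 - 3)))*(-1 + ((-4 + 3) + 5))) = -70 + 37*((-99)*(-1 + (-1 + 5))) = -70 + 37*((-9*11)*(-1 + 4)) = -70 + 37*(-99*3) = -70 + 37*(-297) = -70 - 10989 = -11059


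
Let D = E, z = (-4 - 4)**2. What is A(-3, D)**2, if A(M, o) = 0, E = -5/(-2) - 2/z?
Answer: 0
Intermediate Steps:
z = 64 (z = (-8)**2 = 64)
E = 79/32 (E = -5/(-2) - 2/64 = -5*(-1/2) - 2*1/64 = 5/2 - 1/32 = 79/32 ≈ 2.4688)
D = 79/32 ≈ 2.4688
A(-3, D)**2 = 0**2 = 0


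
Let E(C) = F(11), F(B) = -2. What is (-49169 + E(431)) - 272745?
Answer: -321916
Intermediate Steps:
E(C) = -2
(-49169 + E(431)) - 272745 = (-49169 - 2) - 272745 = -49171 - 272745 = -321916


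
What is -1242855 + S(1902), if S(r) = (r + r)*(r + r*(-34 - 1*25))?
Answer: -420884919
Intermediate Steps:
S(r) = -116*r² (S(r) = (2*r)*(r + r*(-34 - 25)) = (2*r)*(r + r*(-59)) = (2*r)*(r - 59*r) = (2*r)*(-58*r) = -116*r²)
-1242855 + S(1902) = -1242855 - 116*1902² = -1242855 - 116*3617604 = -1242855 - 419642064 = -420884919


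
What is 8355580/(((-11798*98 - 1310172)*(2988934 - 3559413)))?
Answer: 2088895/351753928526 ≈ 5.9385e-6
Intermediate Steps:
8355580/(((-11798*98 - 1310172)*(2988934 - 3559413))) = 8355580/(((-1156204 - 1310172)*(-570479))) = 8355580/((-2466376*(-570479))) = 8355580/1407015714104 = 8355580*(1/1407015714104) = 2088895/351753928526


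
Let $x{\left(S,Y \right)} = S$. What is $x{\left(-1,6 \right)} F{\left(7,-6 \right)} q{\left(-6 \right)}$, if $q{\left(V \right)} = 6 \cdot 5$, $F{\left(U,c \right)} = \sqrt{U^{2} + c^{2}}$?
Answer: $- 30 \sqrt{85} \approx -276.59$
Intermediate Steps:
$q{\left(V \right)} = 30$
$x{\left(-1,6 \right)} F{\left(7,-6 \right)} q{\left(-6 \right)} = - \sqrt{7^{2} + \left(-6\right)^{2}} \cdot 30 = - \sqrt{49 + 36} \cdot 30 = - \sqrt{85} \cdot 30 = - 30 \sqrt{85}$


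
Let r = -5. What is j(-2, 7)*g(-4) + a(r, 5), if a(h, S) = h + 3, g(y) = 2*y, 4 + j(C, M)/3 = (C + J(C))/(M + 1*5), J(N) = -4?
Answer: 106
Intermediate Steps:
j(C, M) = -12 + 3*(-4 + C)/(5 + M) (j(C, M) = -12 + 3*((C - 4)/(M + 1*5)) = -12 + 3*((-4 + C)/(M + 5)) = -12 + 3*((-4 + C)/(5 + M)) = -12 + 3*(-4 + C)/(5 + M))
a(h, S) = 3 + h
j(-2, 7)*g(-4) + a(r, 5) = (3*(-24 - 2 - 4*7)/(5 + 7))*(2*(-4)) + (3 - 5) = (3*(-24 - 2 - 28)/12)*(-8) - 2 = (3*(1/12)*(-54))*(-8) - 2 = -27/2*(-8) - 2 = 108 - 2 = 106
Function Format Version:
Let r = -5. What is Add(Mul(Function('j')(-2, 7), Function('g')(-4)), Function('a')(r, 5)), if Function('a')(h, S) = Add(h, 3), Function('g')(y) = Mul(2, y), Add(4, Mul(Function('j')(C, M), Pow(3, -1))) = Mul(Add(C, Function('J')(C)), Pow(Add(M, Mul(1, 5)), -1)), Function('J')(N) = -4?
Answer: 106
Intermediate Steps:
Function('j')(C, M) = Add(-12, Mul(3, Pow(Add(5, M), -1), Add(-4, C))) (Function('j')(C, M) = Add(-12, Mul(3, Mul(Add(C, -4), Pow(Add(M, Mul(1, 5)), -1)))) = Add(-12, Mul(3, Mul(Add(-4, C), Pow(Add(M, 5), -1)))) = Add(-12, Mul(3, Mul(Add(-4, C), Pow(Add(5, M), -1)))) = Add(-12, Mul(3, Mul(Pow(Add(5, M), -1), Add(-4, C)))) = Add(-12, Mul(3, Pow(Add(5, M), -1), Add(-4, C))))
Function('a')(h, S) = Add(3, h)
Add(Mul(Function('j')(-2, 7), Function('g')(-4)), Function('a')(r, 5)) = Add(Mul(Mul(3, Pow(Add(5, 7), -1), Add(-24, -2, Mul(-4, 7))), Mul(2, -4)), Add(3, -5)) = Add(Mul(Mul(3, Pow(12, -1), Add(-24, -2, -28)), -8), -2) = Add(Mul(Mul(3, Rational(1, 12), -54), -8), -2) = Add(Mul(Rational(-27, 2), -8), -2) = Add(108, -2) = 106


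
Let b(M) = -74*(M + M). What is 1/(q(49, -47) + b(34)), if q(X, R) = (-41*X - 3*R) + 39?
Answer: -1/6861 ≈ -0.00014575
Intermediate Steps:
q(X, R) = 39 - 41*X - 3*R
b(M) = -148*M
1/(q(49, -47) + b(34)) = 1/((39 - 41*49 - 3*(-47)) - 148*34) = 1/((39 - 2009 + 141) - 5032) = 1/(-1829 - 5032) = 1/(-6861) = -1/6861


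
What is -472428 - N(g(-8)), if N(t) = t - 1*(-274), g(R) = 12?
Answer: -472714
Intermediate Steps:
N(t) = 274 + t (N(t) = t + 274 = 274 + t)
-472428 - N(g(-8)) = -472428 - (274 + 12) = -472428 - 1*286 = -472428 - 286 = -472714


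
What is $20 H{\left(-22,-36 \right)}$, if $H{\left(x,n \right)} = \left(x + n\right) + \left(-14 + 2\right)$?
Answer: $-1400$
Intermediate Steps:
$H{\left(x,n \right)} = -12 + n + x$ ($H{\left(x,n \right)} = \left(n + x\right) - 12 = -12 + n + x$)
$20 H{\left(-22,-36 \right)} = 20 \left(-12 - 36 - 22\right) = 20 \left(-70\right) = -1400$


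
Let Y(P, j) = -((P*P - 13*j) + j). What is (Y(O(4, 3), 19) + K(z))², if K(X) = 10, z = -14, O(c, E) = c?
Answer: 49284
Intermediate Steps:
Y(P, j) = -P² + 12*j (Y(P, j) = -((P² - 13*j) + j) = -(P² - 12*j) = -P² + 12*j)
(Y(O(4, 3), 19) + K(z))² = ((-1*4² + 12*19) + 10)² = ((-1*16 + 228) + 10)² = ((-16 + 228) + 10)² = (212 + 10)² = 222² = 49284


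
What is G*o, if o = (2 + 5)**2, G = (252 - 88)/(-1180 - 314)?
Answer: -4018/747 ≈ -5.3788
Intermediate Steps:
G = -82/747 (G = 164/(-1494) = 164*(-1/1494) = -82/747 ≈ -0.10977)
o = 49 (o = 7**2 = 49)
G*o = -82/747*49 = -4018/747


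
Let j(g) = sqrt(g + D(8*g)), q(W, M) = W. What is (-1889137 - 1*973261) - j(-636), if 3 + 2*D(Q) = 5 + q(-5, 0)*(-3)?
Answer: -2862398 - I*sqrt(2510)/2 ≈ -2.8624e+6 - 25.05*I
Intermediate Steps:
D(Q) = 17/2 (D(Q) = -3/2 + (5 - 5*(-3))/2 = -3/2 + (5 + 15)/2 = -3/2 + (1/2)*20 = -3/2 + 10 = 17/2)
j(g) = sqrt(17/2 + g) (j(g) = sqrt(g + 17/2) = sqrt(17/2 + g))
(-1889137 - 1*973261) - j(-636) = (-1889137 - 1*973261) - sqrt(34 + 4*(-636))/2 = (-1889137 - 973261) - sqrt(34 - 2544)/2 = -2862398 - sqrt(-2510)/2 = -2862398 - I*sqrt(2510)/2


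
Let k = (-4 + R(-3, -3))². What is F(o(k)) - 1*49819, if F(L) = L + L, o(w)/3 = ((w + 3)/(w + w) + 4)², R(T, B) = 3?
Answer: -49603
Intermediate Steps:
k = 1 (k = (-4 + 3)² = (-1)² = 1)
o(w) = 3*(4 + (3 + w)/(2*w))² (o(w) = 3*((w + 3)/(w + w) + 4)² = 3*((3 + w)/((2*w)) + 4)² = 3*((3 + w)*(1/(2*w)) + 4)² = 3*((3 + w)/(2*w) + 4)² = 3*(4 + (3 + w)/(2*w))²)
F(L) = 2*L
F(o(k)) - 1*49819 = 2*((27/4)*(1 + 3*1)²/1²) - 1*49819 = 2*((27/4)*1*(1 + 3)²) - 49819 = 2*((27/4)*1*4²) - 49819 = 2*((27/4)*1*16) - 49819 = 2*108 - 49819 = 216 - 49819 = -49603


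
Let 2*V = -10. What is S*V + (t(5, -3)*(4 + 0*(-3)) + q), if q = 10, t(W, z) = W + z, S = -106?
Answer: 548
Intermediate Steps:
V = -5 (V = (½)*(-10) = -5)
S*V + (t(5, -3)*(4 + 0*(-3)) + q) = -106*(-5) + ((5 - 3)*(4 + 0*(-3)) + 10) = 530 + (2*(4 + 0) + 10) = 530 + (2*4 + 10) = 530 + (8 + 10) = 530 + 18 = 548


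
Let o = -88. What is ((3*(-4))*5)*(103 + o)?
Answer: -900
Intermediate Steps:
((3*(-4))*5)*(103 + o) = ((3*(-4))*5)*(103 - 88) = -12*5*15 = -60*15 = -900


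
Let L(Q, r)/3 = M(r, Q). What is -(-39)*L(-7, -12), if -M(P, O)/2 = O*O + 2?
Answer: -11934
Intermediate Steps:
M(P, O) = -4 - 2*O² (M(P, O) = -2*(O*O + 2) = -2*(O² + 2) = -2*(2 + O²) = -4 - 2*O²)
L(Q, r) = -12 - 6*Q² (L(Q, r) = 3*(-4 - 2*Q²) = -12 - 6*Q²)
-(-39)*L(-7, -12) = -(-39)*(-12 - 6*(-7)²) = -(-39)*(-12 - 6*49) = -(-39)*(-12 - 294) = -(-39)*(-306) = -39*306 = -11934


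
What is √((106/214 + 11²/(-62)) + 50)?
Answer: √2136406726/6634 ≈ 6.9673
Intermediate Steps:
√((106/214 + 11²/(-62)) + 50) = √((106*(1/214) + 121*(-1/62)) + 50) = √((53/107 - 121/62) + 50) = √(-9661/6634 + 50) = √(322039/6634) = √2136406726/6634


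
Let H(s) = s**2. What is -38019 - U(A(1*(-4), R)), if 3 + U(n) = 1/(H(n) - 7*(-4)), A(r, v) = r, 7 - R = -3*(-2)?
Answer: -1672705/44 ≈ -38016.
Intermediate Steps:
R = 1 (R = 7 - (-3)*(-2) = 7 - 1*6 = 7 - 6 = 1)
U(n) = -3 + 1/(28 + n**2) (U(n) = -3 + 1/(n**2 - 7*(-4)) = -3 + 1/(n**2 + 28) = -3 + 1/(28 + n**2))
-38019 - U(A(1*(-4), R)) = -38019 - (-83 - 3*(1*(-4))**2)/(28 + (1*(-4))**2) = -38019 - (-83 - 3*(-4)**2)/(28 + (-4)**2) = -38019 - (-83 - 3*16)/(28 + 16) = -38019 - (-83 - 48)/44 = -38019 - (-131)/44 = -38019 - 1*(-131/44) = -38019 + 131/44 = -1672705/44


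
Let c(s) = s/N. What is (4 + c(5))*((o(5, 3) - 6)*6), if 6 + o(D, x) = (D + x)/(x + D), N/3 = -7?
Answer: -1738/7 ≈ -248.29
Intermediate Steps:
N = -21 (N = 3*(-7) = -21)
o(D, x) = -5 (o(D, x) = -6 + (D + x)/(x + D) = -6 + (D + x)/(D + x) = -6 + 1 = -5)
c(s) = -s/21 (c(s) = s/(-21) = s*(-1/21) = -s/21)
(4 + c(5))*((o(5, 3) - 6)*6) = (4 - 1/21*5)*((-5 - 6)*6) = (4 - 5/21)*(-11*6) = (79/21)*(-66) = -1738/7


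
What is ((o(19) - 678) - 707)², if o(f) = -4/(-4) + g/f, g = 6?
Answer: 691164100/361 ≈ 1.9146e+6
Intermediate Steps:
o(f) = 1 + 6/f (o(f) = -4/(-4) + 6/f = -4*(-¼) + 6/f = 1 + 6/f)
((o(19) - 678) - 707)² = (((6 + 19)/19 - 678) - 707)² = (((1/19)*25 - 678) - 707)² = ((25/19 - 678) - 707)² = (-12857/19 - 707)² = (-26290/19)² = 691164100/361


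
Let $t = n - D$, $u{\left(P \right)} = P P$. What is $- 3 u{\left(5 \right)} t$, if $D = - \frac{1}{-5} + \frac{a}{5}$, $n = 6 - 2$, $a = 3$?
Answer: $-240$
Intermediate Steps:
$n = 4$ ($n = 6 - 2 = 4$)
$D = \frac{4}{5}$ ($D = - \frac{1}{-5} + \frac{3}{5} = \left(-1\right) \left(- \frac{1}{5}\right) + 3 \cdot \frac{1}{5} = \frac{1}{5} + \frac{3}{5} = \frac{4}{5} \approx 0.8$)
$u{\left(P \right)} = P^{2}$
$t = \frac{16}{5}$ ($t = 4 - \frac{4}{5} = \frac{16}{5} \approx 3.2$)
$- 3 u{\left(5 \right)} t = - 3 \cdot 5^{2} \cdot \frac{16}{5} = \left(-3\right) 25 \cdot \frac{16}{5} = \left(-75\right) \frac{16}{5} = -240$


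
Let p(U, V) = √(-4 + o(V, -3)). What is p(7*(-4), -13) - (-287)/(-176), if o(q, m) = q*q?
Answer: -287/176 + √165 ≈ 11.215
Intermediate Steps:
o(q, m) = q²
p(U, V) = √(-4 + V²)
p(7*(-4), -13) - (-287)/(-176) = √(-4 + (-13)²) - (-287)/(-176) = √(-4 + 169) - (-287)*(-1)/176 = √165 - 1*287/176 = √165 - 287/176 = -287/176 + √165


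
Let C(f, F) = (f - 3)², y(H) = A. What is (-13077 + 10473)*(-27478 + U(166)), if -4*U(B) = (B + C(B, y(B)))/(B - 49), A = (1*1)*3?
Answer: 2796357263/39 ≈ 7.1702e+7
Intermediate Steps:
A = 3 (A = 1*3 = 3)
y(H) = 3
C(f, F) = (-3 + f)²
U(B) = -(B + (-3 + B)²)/(4*(-49 + B)) (U(B) = -(B + (-3 + B)²)/(4*(B - 49)) = -(B + (-3 + B)²)/(4*(-49 + B)))
(-13077 + 10473)*(-27478 + U(166)) = (-13077 + 10473)*(-27478 + (-1*166 - (-3 + 166)²)/(4*(-49 + 166))) = -2604*(-27478 + (¼)*(-166 - 1*163²)/117) = -2604*(-27478 + (¼)*(1/117)*(-166 - 1*26569)) = -2604*(-27478 + (¼)*(1/117)*(-166 - 26569)) = -2604*(-27478 + (¼)*(1/117)*(-26735)) = -2604*(-27478 - 26735/468) = -2604*(-12886439/468) = 2796357263/39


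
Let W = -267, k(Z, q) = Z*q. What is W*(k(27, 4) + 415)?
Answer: -139641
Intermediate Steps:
W*(k(27, 4) + 415) = -267*(27*4 + 415) = -267*(108 + 415) = -267*523 = -139641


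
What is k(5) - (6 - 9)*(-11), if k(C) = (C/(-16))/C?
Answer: -529/16 ≈ -33.063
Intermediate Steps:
k(C) = -1/16 (k(C) = (C*(-1/16))/C = (-C/16)/C = -1/16)
k(5) - (6 - 9)*(-11) = -1/16 - (6 - 9)*(-11) = -1/16 - (-3)*(-11) = -1/16 - 1*33 = -1/16 - 33 = -529/16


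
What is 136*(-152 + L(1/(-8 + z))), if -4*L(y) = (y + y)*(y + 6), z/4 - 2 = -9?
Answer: -6694073/324 ≈ -20661.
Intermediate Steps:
z = -28 (z = 8 + 4*(-9) = 8 - 36 = -28)
L(y) = -y*(6 + y)/2 (L(y) = -(y + y)*(y + 6)/4 = -2*y*(6 + y)/4 = -y*(6 + y)/2)
136*(-152 + L(1/(-8 + z))) = 136*(-152 - (6 + 1/(-8 - 28))/(2*(-8 - 28))) = 136*(-152 - 1/2*(6 + 1/(-36))/(-36)) = 136*(-152 - 1/2*(-1/36)*(6 - 1/36)) = 136*(-152 - 1/2*(-1/36)*215/36) = 136*(-152 + 215/2592) = 136*(-393769/2592) = -6694073/324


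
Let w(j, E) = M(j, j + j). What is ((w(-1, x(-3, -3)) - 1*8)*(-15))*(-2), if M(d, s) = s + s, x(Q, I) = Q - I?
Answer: -360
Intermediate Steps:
M(d, s) = 2*s
w(j, E) = 4*j (w(j, E) = 2*(j + j) = 2*(2*j) = 4*j)
((w(-1, x(-3, -3)) - 1*8)*(-15))*(-2) = ((4*(-1) - 1*8)*(-15))*(-2) = ((-4 - 8)*(-15))*(-2) = -12*(-15)*(-2) = 180*(-2) = -360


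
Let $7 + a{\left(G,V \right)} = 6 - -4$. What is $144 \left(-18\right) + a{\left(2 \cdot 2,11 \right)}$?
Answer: $-2589$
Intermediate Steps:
$a{\left(G,V \right)} = 3$ ($a{\left(G,V \right)} = -7 + \left(6 - -4\right) = -7 + \left(6 + 4\right) = -7 + 10 = 3$)
$144 \left(-18\right) + a{\left(2 \cdot 2,11 \right)} = 144 \left(-18\right) + 3 = -2592 + 3 = -2589$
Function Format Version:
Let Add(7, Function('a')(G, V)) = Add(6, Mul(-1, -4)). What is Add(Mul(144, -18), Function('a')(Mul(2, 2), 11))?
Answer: -2589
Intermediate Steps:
Function('a')(G, V) = 3 (Function('a')(G, V) = Add(-7, Add(6, Mul(-1, -4))) = Add(-7, Add(6, 4)) = Add(-7, 10) = 3)
Add(Mul(144, -18), Function('a')(Mul(2, 2), 11)) = Add(Mul(144, -18), 3) = Add(-2592, 3) = -2589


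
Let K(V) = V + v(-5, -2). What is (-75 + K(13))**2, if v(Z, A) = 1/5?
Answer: 95481/25 ≈ 3819.2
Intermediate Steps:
v(Z, A) = 1/5
K(V) = 1/5 + V (K(V) = V + 1/5 = 1/5 + V)
(-75 + K(13))**2 = (-75 + (1/5 + 13))**2 = (-75 + 66/5)**2 = (-309/5)**2 = 95481/25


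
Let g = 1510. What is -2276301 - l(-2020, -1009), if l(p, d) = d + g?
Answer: -2276802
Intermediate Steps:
l(p, d) = 1510 + d (l(p, d) = d + 1510 = 1510 + d)
-2276301 - l(-2020, -1009) = -2276301 - (1510 - 1009) = -2276301 - 1*501 = -2276301 - 501 = -2276802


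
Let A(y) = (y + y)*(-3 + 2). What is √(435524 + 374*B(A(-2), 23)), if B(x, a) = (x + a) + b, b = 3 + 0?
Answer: 2*√111686 ≈ 668.39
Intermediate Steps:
b = 3
A(y) = -2*y (A(y) = (2*y)*(-1) = -2*y)
B(x, a) = 3 + a + x (B(x, a) = (x + a) + 3 = (a + x) + 3 = 3 + a + x)
√(435524 + 374*B(A(-2), 23)) = √(435524 + 374*(3 + 23 - 2*(-2))) = √(435524 + 374*(3 + 23 + 4)) = √(435524 + 374*30) = √(435524 + 11220) = √446744 = 2*√111686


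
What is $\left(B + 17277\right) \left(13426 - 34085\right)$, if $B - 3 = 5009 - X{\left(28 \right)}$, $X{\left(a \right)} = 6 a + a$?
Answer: $-456419287$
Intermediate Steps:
$X{\left(a \right)} = 7 a$
$B = 4816$ ($B = 3 + \left(5009 - 7 \cdot 28\right) = 3 + \left(5009 - 196\right) = 3 + 4813 = 4816$)
$\left(B + 17277\right) \left(13426 - 34085\right) = \left(4816 + 17277\right) \left(13426 - 34085\right) = 22093 \left(-20659\right) = -456419287$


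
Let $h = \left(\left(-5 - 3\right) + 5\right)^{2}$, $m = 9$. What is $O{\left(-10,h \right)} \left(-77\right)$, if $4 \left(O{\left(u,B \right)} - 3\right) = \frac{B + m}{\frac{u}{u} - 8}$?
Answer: $- \frac{363}{2} \approx -181.5$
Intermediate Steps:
$h = 9$ ($h = \left(-8 + 5\right)^{2} = \left(-3\right)^{2} = 9$)
$O{\left(u,B \right)} = \frac{75}{28} - \frac{B}{28}$ ($O{\left(u,B \right)} = 3 + \frac{\left(B + 9\right) \frac{1}{\frac{u}{u} - 8}}{4} = 3 + \frac{\left(9 + B\right) \frac{1}{1 - 8}}{4} = 3 + \frac{\left(9 + B\right) \frac{1}{-7}}{4} = 3 + \frac{\left(9 + B\right) \left(- \frac{1}{7}\right)}{4} = 3 + \frac{- \frac{9}{7} - \frac{B}{7}}{4} = 3 - \left(\frac{9}{28} + \frac{B}{28}\right) = \frac{75}{28} - \frac{B}{28}$)
$O{\left(-10,h \right)} \left(-77\right) = \left(\frac{75}{28} - \frac{9}{28}\right) \left(-77\right) = \frac{33}{14} \left(-77\right) = - \frac{363}{2}$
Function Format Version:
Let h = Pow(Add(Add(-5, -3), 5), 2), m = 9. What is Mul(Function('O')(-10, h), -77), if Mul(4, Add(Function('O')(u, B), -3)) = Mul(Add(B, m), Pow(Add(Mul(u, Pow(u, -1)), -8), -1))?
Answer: Rational(-363, 2) ≈ -181.50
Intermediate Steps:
h = 9 (h = Pow(Add(-8, 5), 2) = Pow(-3, 2) = 9)
Function('O')(u, B) = Add(Rational(75, 28), Mul(Rational(-1, 28), B)) (Function('O')(u, B) = Add(3, Mul(Rational(1, 4), Mul(Add(B, 9), Pow(Add(Mul(u, Pow(u, -1)), -8), -1)))) = Add(3, Mul(Rational(1, 4), Mul(Add(9, B), Pow(Add(1, -8), -1)))) = Add(3, Mul(Rational(1, 4), Mul(Add(9, B), Pow(-7, -1)))) = Add(3, Mul(Rational(1, 4), Mul(Add(9, B), Rational(-1, 7)))) = Add(3, Mul(Rational(1, 4), Add(Rational(-9, 7), Mul(Rational(-1, 7), B)))) = Add(3, Add(Rational(-9, 28), Mul(Rational(-1, 28), B))) = Add(Rational(75, 28), Mul(Rational(-1, 28), B)))
Mul(Function('O')(-10, h), -77) = Mul(Add(Rational(75, 28), Mul(Rational(-1, 28), 9)), -77) = Mul(Add(Rational(75, 28), Rational(-9, 28)), -77) = Mul(Rational(33, 14), -77) = Rational(-363, 2)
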